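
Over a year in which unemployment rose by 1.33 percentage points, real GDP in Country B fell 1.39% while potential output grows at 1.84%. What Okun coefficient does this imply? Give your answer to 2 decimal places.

β ≈ 2.43

Growth form: g_Y = g_Y* - β × Δu, so β = (g_Y* - g_Y)/Δu.
β = (1.84 + 1.39)/1.33 = 3.23/1.33 = 2.43.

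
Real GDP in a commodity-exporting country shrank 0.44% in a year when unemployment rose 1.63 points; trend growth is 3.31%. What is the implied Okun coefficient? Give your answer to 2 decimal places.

Growth form: g_Y = g_Y* - β × Δu, so β = (g_Y* - g_Y)/Δu.
β = (3.31 + 0.44)/1.63 = 3.75/1.63 = 2.30.

β ≈ 2.30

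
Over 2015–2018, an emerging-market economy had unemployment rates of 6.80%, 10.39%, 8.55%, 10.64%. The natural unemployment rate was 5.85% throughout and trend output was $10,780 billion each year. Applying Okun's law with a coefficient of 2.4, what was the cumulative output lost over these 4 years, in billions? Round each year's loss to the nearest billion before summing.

Year 2015: gap = -2.4 × (6.8 - 5.85) = -2.28%, loss ≈ 10780 × 2.28/100 ≈ 246.
Year 2016: gap = -2.4 × (10.39 - 5.85) = -10.896%, loss ≈ 10780 × 10.896/100 ≈ 1175.
Year 2017: gap = -2.4 × (8.55 - 5.85) = -6.48%, loss ≈ 10780 × 6.48/100 ≈ 699.
Year 2018: gap = -2.4 × (10.64 - 5.85) = -11.496%, loss ≈ 10780 × 11.496/100 ≈ 1239.
Total lost output = 246 + 1175 + 699 + 1239 = 3359 billion.

$3,359 billion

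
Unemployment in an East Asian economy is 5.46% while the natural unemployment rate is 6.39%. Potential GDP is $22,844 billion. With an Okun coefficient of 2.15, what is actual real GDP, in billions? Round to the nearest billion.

$23,301 billion

Unemployment gap = 5.46 - 6.39 = -0.93 points, so the output gap is -2.15 × (-0.93) = 1.9995%.
Actual GDP = 22844 × (1 + 1.9995/100) = 22844 × 1.019995 ≈ 23301 billion.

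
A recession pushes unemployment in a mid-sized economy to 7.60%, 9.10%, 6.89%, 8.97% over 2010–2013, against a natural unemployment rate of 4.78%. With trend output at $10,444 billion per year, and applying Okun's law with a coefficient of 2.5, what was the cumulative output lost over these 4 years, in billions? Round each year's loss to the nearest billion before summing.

Year 2010: gap = -2.5 × (7.6 - 4.78) = -7.05%, loss ≈ 10444 × 7.05/100 ≈ 736.
Year 2011: gap = -2.5 × (9.1 - 4.78) = -10.8%, loss ≈ 10444 × 10.8/100 ≈ 1128.
Year 2012: gap = -2.5 × (6.89 - 4.78) = -5.275%, loss ≈ 10444 × 5.275/100 ≈ 551.
Year 2013: gap = -2.5 × (8.97 - 4.78) = -10.475%, loss ≈ 10444 × 10.475/100 ≈ 1094.
Total lost output = 736 + 1128 + 551 + 1094 = 3509 billion.

$3,509 billion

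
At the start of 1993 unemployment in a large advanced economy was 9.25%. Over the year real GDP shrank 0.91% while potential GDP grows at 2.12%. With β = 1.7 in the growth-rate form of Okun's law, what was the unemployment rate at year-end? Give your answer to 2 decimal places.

Growth-rate Okun's law: g_Y = g_Y* - β × Δu, so Δu = (g_Y* - g_Y)/β.
Δu = (2.12 + 0.91)/1.7 = 3.03/1.7 = 1.78 percentage points.
Year-end unemployment = 9.25 + 1.78 = 11.03%.

11.03%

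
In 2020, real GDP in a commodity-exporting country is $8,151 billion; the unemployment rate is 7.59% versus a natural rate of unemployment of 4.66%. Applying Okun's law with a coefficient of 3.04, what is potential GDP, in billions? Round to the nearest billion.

Unemployment gap = 7.59 - 4.66 = 2.93 points, so output gap = -3.04 × 2.93 = -8.9072%.
Since Y = Y* × (1 + gap/100), Y* = 8151/0.910928 ≈ 8948 billion.

$8,948 billion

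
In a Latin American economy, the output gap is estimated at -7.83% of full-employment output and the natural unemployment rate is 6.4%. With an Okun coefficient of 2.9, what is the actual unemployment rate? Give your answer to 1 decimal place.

From Okun's law, u - u* = -(output gap)/β = -(-7.83)/2.9 = 2.7 points.
So u = 6.4 + 2.7 = 9.1%.

9.1%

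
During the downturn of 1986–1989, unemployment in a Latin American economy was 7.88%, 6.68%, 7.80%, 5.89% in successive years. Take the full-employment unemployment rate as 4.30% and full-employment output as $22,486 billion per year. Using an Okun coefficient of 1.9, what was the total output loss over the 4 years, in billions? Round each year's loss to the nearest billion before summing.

Year 1986: gap = -1.9 × (7.88 - 4.3) = -6.802%, loss ≈ 22486 × 6.802/100 ≈ 1529.
Year 1987: gap = -1.9 × (6.68 - 4.3) = -4.522%, loss ≈ 22486 × 4.522/100 ≈ 1017.
Year 1988: gap = -1.9 × (7.8 - 4.3) = -6.65%, loss ≈ 22486 × 6.65/100 ≈ 1495.
Year 1989: gap = -1.9 × (5.89 - 4.3) = -3.021%, loss ≈ 22486 × 3.021/100 ≈ 679.
Total lost output = 1529 + 1017 + 1495 + 679 = 4720 billion.

$4,720 billion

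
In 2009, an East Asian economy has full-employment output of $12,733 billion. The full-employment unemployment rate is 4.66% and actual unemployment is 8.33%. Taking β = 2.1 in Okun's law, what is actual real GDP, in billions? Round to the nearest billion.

$11,752 billion

Unemployment gap = 8.33 - 4.66 = 3.67 points, so the output gap is -2.1 × 3.67 = -7.707%.
Actual GDP = 12733 × (1 - 7.707/100) = 12733 × 0.92293 ≈ 11752 billion.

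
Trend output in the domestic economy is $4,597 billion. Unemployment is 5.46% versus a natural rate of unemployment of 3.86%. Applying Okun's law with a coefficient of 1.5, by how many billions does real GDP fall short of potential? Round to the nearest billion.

Output gap = -1.5 × (5.46 - 3.86) = -1.5 × 1.6 = -2.4%.
Actual GDP ≈ 4597 × 0.976 ≈ 4487 billion, so the shortfall is 4597 - 4487 = 110 billion.

$110 billion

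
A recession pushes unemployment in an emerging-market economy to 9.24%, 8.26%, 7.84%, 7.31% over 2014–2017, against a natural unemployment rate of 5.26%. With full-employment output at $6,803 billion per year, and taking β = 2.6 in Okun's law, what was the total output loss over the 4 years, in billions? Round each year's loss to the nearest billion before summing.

$2,054 billion

Year 2014: gap = -2.6 × (9.24 - 5.26) = -10.348%, loss ≈ 6803 × 10.348/100 ≈ 704.
Year 2015: gap = -2.6 × (8.26 - 5.26) = -7.8%, loss ≈ 6803 × 7.8/100 ≈ 531.
Year 2016: gap = -2.6 × (7.84 - 5.26) = -6.708%, loss ≈ 6803 × 6.708/100 ≈ 456.
Year 2017: gap = -2.6 × (7.31 - 5.26) = -5.33%, loss ≈ 6803 × 5.33/100 ≈ 363.
Total lost output = 704 + 531 + 456 + 363 = 2054 billion.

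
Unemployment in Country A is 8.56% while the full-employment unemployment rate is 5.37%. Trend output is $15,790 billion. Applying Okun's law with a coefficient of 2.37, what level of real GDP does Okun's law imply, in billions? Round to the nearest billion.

$14,596 billion

Unemployment gap = 8.56 - 5.37 = 3.19 points, so the output gap is -2.37 × 3.19 = -7.5603%.
Actual GDP = 15790 × (1 - 7.5603/100) = 15790 × 0.924397 ≈ 14596 billion.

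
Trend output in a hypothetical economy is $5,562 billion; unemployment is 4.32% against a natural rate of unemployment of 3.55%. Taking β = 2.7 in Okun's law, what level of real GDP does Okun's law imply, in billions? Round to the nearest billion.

$5,446 billion

Unemployment gap = 4.32 - 3.55 = 0.77 points, so the output gap is -2.7 × 0.77 = -2.079%.
Actual GDP = 5562 × (1 - 2.079/100) = 5562 × 0.97921 ≈ 5446 billion.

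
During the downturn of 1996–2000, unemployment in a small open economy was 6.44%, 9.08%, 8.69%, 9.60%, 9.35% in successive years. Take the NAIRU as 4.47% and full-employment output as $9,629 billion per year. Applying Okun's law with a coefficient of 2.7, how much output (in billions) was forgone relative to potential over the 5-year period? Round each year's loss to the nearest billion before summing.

Year 1996: gap = -2.7 × (6.44 - 4.47) = -5.319%, loss ≈ 9629 × 5.319/100 ≈ 512.
Year 1997: gap = -2.7 × (9.08 - 4.47) = -12.447%, loss ≈ 9629 × 12.447/100 ≈ 1199.
Year 1998: gap = -2.7 × (8.69 - 4.47) = -11.394%, loss ≈ 9629 × 11.394/100 ≈ 1097.
Year 1999: gap = -2.7 × (9.6 - 4.47) = -13.851%, loss ≈ 9629 × 13.851/100 ≈ 1334.
Year 2000: gap = -2.7 × (9.35 - 4.47) = -13.176%, loss ≈ 9629 × 13.176/100 ≈ 1269.
Total lost output = 512 + 1199 + 1097 + 1334 + 1269 = 5411 billion.

$5,411 billion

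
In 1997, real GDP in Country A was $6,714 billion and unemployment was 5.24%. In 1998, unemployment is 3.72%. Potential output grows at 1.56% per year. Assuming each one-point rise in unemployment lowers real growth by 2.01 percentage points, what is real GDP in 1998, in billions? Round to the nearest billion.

$7,024 billion

Δu = 3.72 - 5.24 = -1.52 points.
Okun's law (growth form): g_Y = g_Y* - β × Δu = 1.56 - 2.01 × (-1.52) = 1.56 + 3.0552 = 4.6152%.
Real GDP in the next year = 6714 × (1 + 4.6152/100) = 6714 × 1.046152 ≈ 7024 billion.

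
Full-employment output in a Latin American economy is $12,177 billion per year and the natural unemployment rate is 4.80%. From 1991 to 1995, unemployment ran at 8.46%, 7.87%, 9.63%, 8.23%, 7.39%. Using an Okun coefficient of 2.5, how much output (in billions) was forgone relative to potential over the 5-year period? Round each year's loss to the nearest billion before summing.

Year 1991: gap = -2.5 × (8.46 - 4.8) = -9.15%, loss ≈ 12177 × 9.15/100 ≈ 1114.
Year 1992: gap = -2.5 × (7.87 - 4.8) = -7.675%, loss ≈ 12177 × 7.675/100 ≈ 935.
Year 1993: gap = -2.5 × (9.63 - 4.8) = -12.075%, loss ≈ 12177 × 12.075/100 ≈ 1470.
Year 1994: gap = -2.5 × (8.23 - 4.8) = -8.575%, loss ≈ 12177 × 8.575/100 ≈ 1044.
Year 1995: gap = -2.5 × (7.39 - 4.8) = -6.475%, loss ≈ 12177 × 6.475/100 ≈ 788.
Total lost output = 1114 + 935 + 1470 + 1044 + 788 = 5351 billion.

$5,351 billion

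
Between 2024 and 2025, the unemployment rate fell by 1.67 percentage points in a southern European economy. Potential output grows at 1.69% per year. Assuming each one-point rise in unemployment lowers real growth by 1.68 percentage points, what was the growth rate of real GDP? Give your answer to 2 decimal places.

Growth-rate Okun's law: g_Y = g_Y* - β × Δu.
g_Y = 1.69 - 1.68 × (-1.67) = 1.69 + 2.8056 = 4.4956%, i.e. 4.50% to 2 d.p.

4.50%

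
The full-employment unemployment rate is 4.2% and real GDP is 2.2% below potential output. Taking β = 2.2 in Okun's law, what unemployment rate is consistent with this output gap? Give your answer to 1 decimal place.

5.2%

From Okun's law, u - u* = -(output gap)/β = -(-2.2)/2.2 = 1 point.
So u = 4.2 + 1 = 5.2%.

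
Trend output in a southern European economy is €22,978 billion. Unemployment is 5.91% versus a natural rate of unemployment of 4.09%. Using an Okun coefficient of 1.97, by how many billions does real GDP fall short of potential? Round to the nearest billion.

Output gap = -1.97 × (5.91 - 4.09) = -1.97 × 1.82 = -3.5854%.
Actual GDP ≈ 22978 × 0.964146 ≈ 22154 billion, so the shortfall is 22978 - 22154 = 824 billion.

€824 billion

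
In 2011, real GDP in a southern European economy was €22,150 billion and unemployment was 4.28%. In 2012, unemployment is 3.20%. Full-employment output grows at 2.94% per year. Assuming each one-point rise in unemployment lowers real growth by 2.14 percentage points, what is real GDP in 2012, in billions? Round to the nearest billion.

€23,313 billion

Δu = 3.2 - 4.28 = -1.08 points.
Okun's law (growth form): g_Y = g_Y* - β × Δu = 2.94 - 2.14 × (-1.08) = 2.94 + 2.3112 = 5.2512%.
Real GDP in the next year = 22150 × (1 + 5.2512/100) = 22150 × 1.052512 ≈ 23313 billion.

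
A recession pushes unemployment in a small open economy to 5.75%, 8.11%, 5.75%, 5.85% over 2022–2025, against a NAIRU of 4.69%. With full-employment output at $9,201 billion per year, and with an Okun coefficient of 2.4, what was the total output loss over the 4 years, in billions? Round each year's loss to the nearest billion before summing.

$1,479 billion

Year 2022: gap = -2.4 × (5.75 - 4.69) = -2.544%, loss ≈ 9201 × 2.544/100 ≈ 234.
Year 2023: gap = -2.4 × (8.11 - 4.69) = -8.208%, loss ≈ 9201 × 8.208/100 ≈ 755.
Year 2024: gap = -2.4 × (5.75 - 4.69) = -2.544%, loss ≈ 9201 × 2.544/100 ≈ 234.
Year 2025: gap = -2.4 × (5.85 - 4.69) = -2.784%, loss ≈ 9201 × 2.784/100 ≈ 256.
Total lost output = 234 + 755 + 234 + 256 = 1479 billion.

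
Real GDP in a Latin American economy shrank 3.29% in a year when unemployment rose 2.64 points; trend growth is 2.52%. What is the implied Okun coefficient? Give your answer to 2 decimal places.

β ≈ 2.20

Growth form: g_Y = g_Y* - β × Δu, so β = (g_Y* - g_Y)/Δu.
β = (2.52 + 3.29)/2.64 = 5.81/2.64 = 2.20.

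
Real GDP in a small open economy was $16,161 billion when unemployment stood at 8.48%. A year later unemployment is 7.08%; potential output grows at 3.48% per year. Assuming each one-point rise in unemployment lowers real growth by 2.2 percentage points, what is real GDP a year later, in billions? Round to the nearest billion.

Δu = 7.08 - 8.48 = -1.4 points.
Okun's law (growth form): g_Y = g_Y* - β × Δu = 3.48 - 2.2 × (-1.40) = 3.48 + 3.08 = 6.56%.
Real GDP in the next year = 16161 × (1 + 6.56/100) = 16161 × 1.0656 ≈ 17221 billion.

$17,221 billion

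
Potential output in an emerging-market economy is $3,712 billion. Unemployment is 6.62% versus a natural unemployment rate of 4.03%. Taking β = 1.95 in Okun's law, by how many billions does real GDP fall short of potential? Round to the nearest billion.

Output gap = -1.95 × (6.62 - 4.03) = -1.95 × 2.59 = -5.0505%.
Actual GDP ≈ 3712 × 0.949495 ≈ 3525 billion, so the shortfall is 3712 - 3525 = 187 billion.

$187 billion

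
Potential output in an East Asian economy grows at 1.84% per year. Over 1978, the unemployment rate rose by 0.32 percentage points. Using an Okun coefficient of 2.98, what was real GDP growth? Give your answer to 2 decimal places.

Growth-rate Okun's law: g_Y = g_Y* - β × Δu.
g_Y = 1.84 - 2.98 × (0.32) = 1.84 - 0.9536 = 0.8864%, i.e. 0.89% to 2 d.p.

0.89%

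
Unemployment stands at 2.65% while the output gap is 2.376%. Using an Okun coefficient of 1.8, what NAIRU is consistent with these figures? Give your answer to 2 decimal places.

3.97%

From Okun's law, u - u* = -(output gap)/β = -(2.376)/1.8 = -1.32 points.
So u* = 2.65 + 1.32 = 3.97%.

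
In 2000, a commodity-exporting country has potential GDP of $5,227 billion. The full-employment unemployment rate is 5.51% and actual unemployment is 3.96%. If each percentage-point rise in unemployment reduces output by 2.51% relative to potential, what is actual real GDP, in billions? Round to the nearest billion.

$5,430 billion

Unemployment gap = 3.96 - 5.51 = -1.55 points, so the output gap is -2.51 × (-1.55) = 3.8905%.
Actual GDP = 5227 × (1 + 3.8905/100) = 5227 × 1.038905 ≈ 5430 billion.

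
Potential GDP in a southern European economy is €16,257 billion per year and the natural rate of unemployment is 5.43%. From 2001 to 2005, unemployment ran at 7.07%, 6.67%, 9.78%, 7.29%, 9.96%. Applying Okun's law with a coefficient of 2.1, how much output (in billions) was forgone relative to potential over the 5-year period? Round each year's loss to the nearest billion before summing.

€4,650 billion

Year 2001: gap = -2.1 × (7.07 - 5.43) = -3.444%, loss ≈ 16257 × 3.444/100 ≈ 560.
Year 2002: gap = -2.1 × (6.67 - 5.43) = -2.604%, loss ≈ 16257 × 2.604/100 ≈ 423.
Year 2003: gap = -2.1 × (9.78 - 5.43) = -9.135%, loss ≈ 16257 × 9.135/100 ≈ 1485.
Year 2004: gap = -2.1 × (7.29 - 5.43) = -3.906%, loss ≈ 16257 × 3.906/100 ≈ 635.
Year 2005: gap = -2.1 × (9.96 - 5.43) = -9.513%, loss ≈ 16257 × 9.513/100 ≈ 1547.
Total lost output = 560 + 423 + 1485 + 635 + 1547 = 4650 billion.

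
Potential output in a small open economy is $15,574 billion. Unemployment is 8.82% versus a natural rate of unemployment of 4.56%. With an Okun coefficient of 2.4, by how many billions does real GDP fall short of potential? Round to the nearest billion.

Output gap = -2.4 × (8.82 - 4.56) = -2.4 × 4.26 = -10.224%.
Actual GDP ≈ 15574 × 0.89776 ≈ 13982 billion, so the shortfall is 15574 - 13982 = 1592 billion.

$1,592 billion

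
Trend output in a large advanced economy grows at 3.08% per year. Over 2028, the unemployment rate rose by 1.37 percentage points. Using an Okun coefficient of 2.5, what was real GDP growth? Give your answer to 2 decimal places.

Growth-rate Okun's law: g_Y = g_Y* - β × Δu.
g_Y = 3.08 - 2.5 × (1.37) = 3.08 - 3.425 = -0.345%, i.e. -0.35% to 2 d.p.

-0.35%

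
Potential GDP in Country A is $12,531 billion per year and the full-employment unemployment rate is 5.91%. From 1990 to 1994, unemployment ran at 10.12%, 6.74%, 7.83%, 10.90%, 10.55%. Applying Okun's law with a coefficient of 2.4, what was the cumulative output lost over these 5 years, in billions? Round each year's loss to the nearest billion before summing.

$4,989 billion

Year 1990: gap = -2.4 × (10.12 - 5.91) = -10.104%, loss ≈ 12531 × 10.104/100 ≈ 1266.
Year 1991: gap = -2.4 × (6.74 - 5.91) = -1.992%, loss ≈ 12531 × 1.992/100 ≈ 250.
Year 1992: gap = -2.4 × (7.83 - 5.91) = -4.608%, loss ≈ 12531 × 4.608/100 ≈ 577.
Year 1993: gap = -2.4 × (10.9 - 5.91) = -11.976%, loss ≈ 12531 × 11.976/100 ≈ 1501.
Year 1994: gap = -2.4 × (10.55 - 5.91) = -11.136%, loss ≈ 12531 × 11.136/100 ≈ 1395.
Total lost output = 1266 + 250 + 577 + 1501 + 1395 = 4989 billion.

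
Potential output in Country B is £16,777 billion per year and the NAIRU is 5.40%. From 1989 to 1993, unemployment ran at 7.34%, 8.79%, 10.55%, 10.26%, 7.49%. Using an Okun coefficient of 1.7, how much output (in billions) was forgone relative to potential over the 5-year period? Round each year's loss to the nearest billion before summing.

Year 1989: gap = -1.7 × (7.34 - 5.4) = -3.298%, loss ≈ 16777 × 3.298/100 ≈ 553.
Year 1990: gap = -1.7 × (8.79 - 5.4) = -5.763%, loss ≈ 16777 × 5.763/100 ≈ 967.
Year 1991: gap = -1.7 × (10.55 - 5.4) = -8.755%, loss ≈ 16777 × 8.755/100 ≈ 1469.
Year 1992: gap = -1.7 × (10.26 - 5.4) = -8.262%, loss ≈ 16777 × 8.262/100 ≈ 1386.
Year 1993: gap = -1.7 × (7.49 - 5.4) = -3.553%, loss ≈ 16777 × 3.553/100 ≈ 596.
Total lost output = 553 + 967 + 1469 + 1386 + 596 = 4971 billion.

£4,971 billion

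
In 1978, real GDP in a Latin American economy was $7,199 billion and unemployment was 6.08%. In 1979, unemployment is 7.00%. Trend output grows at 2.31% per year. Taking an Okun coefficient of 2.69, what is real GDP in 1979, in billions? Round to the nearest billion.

Δu = 7 - 6.08 = 0.92 points.
Okun's law (growth form): g_Y = g_Y* - β × Δu = 2.31 - 2.69 × (0.92) = 2.31 - 2.4748 = -0.1648%.
Real GDP in the next year = 7199 × (1 - 0.1648/100) = 7199 × 0.998352 ≈ 7187 billion.

$7,187 billion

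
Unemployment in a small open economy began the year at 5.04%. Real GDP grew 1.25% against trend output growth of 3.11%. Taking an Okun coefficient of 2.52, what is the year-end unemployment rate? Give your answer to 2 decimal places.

5.78%

Growth-rate Okun's law: g_Y = g_Y* - β × Δu, so Δu = (g_Y* - g_Y)/β.
Δu = (3.11 - 1.25)/2.52 = 1.86/2.52 = 0.74 percentage points.
Year-end unemployment = 5.04 + 0.74 = 5.78%.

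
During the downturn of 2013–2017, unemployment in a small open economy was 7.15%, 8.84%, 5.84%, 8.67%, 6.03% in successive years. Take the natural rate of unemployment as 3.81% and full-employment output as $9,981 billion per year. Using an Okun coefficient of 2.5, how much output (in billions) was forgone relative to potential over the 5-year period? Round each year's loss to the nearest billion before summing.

$4,362 billion

Year 2013: gap = -2.5 × (7.15 - 3.81) = -8.35%, loss ≈ 9981 × 8.35/100 ≈ 833.
Year 2014: gap = -2.5 × (8.84 - 3.81) = -12.575%, loss ≈ 9981 × 12.575/100 ≈ 1255.
Year 2015: gap = -2.5 × (5.84 - 3.81) = -5.075%, loss ≈ 9981 × 5.075/100 ≈ 507.
Year 2016: gap = -2.5 × (8.67 - 3.81) = -12.15%, loss ≈ 9981 × 12.15/100 ≈ 1213.
Year 2017: gap = -2.5 × (6.03 - 3.81) = -5.55%, loss ≈ 9981 × 5.55/100 ≈ 554.
Total lost output = 833 + 1255 + 507 + 1213 + 554 = 4362 billion.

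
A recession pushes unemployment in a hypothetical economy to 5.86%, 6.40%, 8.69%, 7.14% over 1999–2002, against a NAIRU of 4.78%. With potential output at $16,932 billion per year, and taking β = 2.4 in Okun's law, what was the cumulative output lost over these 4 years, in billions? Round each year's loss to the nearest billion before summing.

$3,645 billion

Year 1999: gap = -2.4 × (5.86 - 4.78) = -2.592%, loss ≈ 16932 × 2.592/100 ≈ 439.
Year 2000: gap = -2.4 × (6.4 - 4.78) = -3.888%, loss ≈ 16932 × 3.888/100 ≈ 658.
Year 2001: gap = -2.4 × (8.69 - 4.78) = -9.384%, loss ≈ 16932 × 9.384/100 ≈ 1589.
Year 2002: gap = -2.4 × (7.14 - 4.78) = -5.664%, loss ≈ 16932 × 5.664/100 ≈ 959.
Total lost output = 439 + 658 + 1589 + 959 = 3645 billion.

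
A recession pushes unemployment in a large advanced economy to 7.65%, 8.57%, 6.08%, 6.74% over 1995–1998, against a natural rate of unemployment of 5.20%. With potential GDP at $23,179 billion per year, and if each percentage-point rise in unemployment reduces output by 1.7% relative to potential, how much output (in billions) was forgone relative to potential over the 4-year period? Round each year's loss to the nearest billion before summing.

$3,247 billion

Year 1995: gap = -1.7 × (7.65 - 5.2) = -4.165%, loss ≈ 23179 × 4.165/100 ≈ 965.
Year 1996: gap = -1.7 × (8.57 - 5.2) = -5.729%, loss ≈ 23179 × 5.729/100 ≈ 1328.
Year 1997: gap = -1.7 × (6.08 - 5.2) = -1.496%, loss ≈ 23179 × 1.496/100 ≈ 347.
Year 1998: gap = -1.7 × (6.74 - 5.2) = -2.618%, loss ≈ 23179 × 2.618/100 ≈ 607.
Total lost output = 965 + 1328 + 347 + 607 = 3247 billion.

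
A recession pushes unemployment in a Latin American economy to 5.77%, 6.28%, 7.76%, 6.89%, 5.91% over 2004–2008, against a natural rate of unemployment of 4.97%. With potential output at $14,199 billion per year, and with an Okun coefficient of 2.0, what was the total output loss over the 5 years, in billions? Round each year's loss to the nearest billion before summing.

$2,203 billion

Year 2004: gap = -2.0 × (5.77 - 4.97) = -1.6%, loss ≈ 14199 × 1.6/100 ≈ 227.
Year 2005: gap = -2.0 × (6.28 - 4.97) = -2.62%, loss ≈ 14199 × 2.62/100 ≈ 372.
Year 2006: gap = -2.0 × (7.76 - 4.97) = -5.58%, loss ≈ 14199 × 5.58/100 ≈ 792.
Year 2007: gap = -2.0 × (6.89 - 4.97) = -3.84%, loss ≈ 14199 × 3.84/100 ≈ 545.
Year 2008: gap = -2.0 × (5.91 - 4.97) = -1.88%, loss ≈ 14199 × 1.88/100 ≈ 267.
Total lost output = 227 + 372 + 792 + 545 + 267 = 2203 billion.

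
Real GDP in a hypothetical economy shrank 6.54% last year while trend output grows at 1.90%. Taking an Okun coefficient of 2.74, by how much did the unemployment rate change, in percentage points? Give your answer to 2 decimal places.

Growth-rate Okun's law: g_Y = g_Y* - β × Δu, so Δu = (g_Y* - g_Y)/β.
Δu = (1.9 + 6.54)/2.74 = 8.44/2.74 = 3.08 percentage points.

3.08 percentage points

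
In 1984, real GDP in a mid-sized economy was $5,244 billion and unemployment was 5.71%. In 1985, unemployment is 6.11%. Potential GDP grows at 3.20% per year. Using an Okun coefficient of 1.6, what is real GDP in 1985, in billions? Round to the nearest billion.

$5,378 billion

Δu = 6.11 - 5.71 = 0.4 points.
Okun's law (growth form): g_Y = g_Y* - β × Δu = 3.20 - 1.6 × (0.40) = 3.2 - 0.64 = 2.56%.
Real GDP in the next year = 5244 × (1 + 2.56/100) = 5244 × 1.0256 ≈ 5378 billion.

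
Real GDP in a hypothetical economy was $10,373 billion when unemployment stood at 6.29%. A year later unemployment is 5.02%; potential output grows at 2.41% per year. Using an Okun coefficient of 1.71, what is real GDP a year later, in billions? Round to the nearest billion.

Δu = 5.02 - 6.29 = -1.27 points.
Okun's law (growth form): g_Y = g_Y* - β × Δu = 2.41 - 1.71 × (-1.27) = 2.41 + 2.1717 = 4.5817%.
Real GDP in the next year = 10373 × (1 + 4.5817/100) = 10373 × 1.045817 ≈ 10848 billion.

$10,848 billion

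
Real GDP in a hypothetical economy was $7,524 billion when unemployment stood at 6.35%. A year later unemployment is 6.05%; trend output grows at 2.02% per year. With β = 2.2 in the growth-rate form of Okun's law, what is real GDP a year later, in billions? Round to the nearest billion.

$7,726 billion

Δu = 6.05 - 6.35 = -0.3 points.
Okun's law (growth form): g_Y = g_Y* - β × Δu = 2.02 - 2.2 × (-0.30) = 2.02 + 0.66 = 2.68%.
Real GDP in the next year = 7524 × (1 + 2.68/100) = 7524 × 1.0268 ≈ 7726 billion.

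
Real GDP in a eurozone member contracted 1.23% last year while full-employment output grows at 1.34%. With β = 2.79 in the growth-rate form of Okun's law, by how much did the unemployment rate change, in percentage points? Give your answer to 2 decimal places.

0.92 percentage points

Growth-rate Okun's law: g_Y = g_Y* - β × Δu, so Δu = (g_Y* - g_Y)/β.
Δu = (1.34 + 1.23)/2.79 = 2.57/2.79 = 0.92 percentage points.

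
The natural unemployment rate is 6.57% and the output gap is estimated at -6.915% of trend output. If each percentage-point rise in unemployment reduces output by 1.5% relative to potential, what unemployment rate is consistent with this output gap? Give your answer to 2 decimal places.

From Okun's law, u - u* = -(output gap)/β = -(-6.915)/1.5 = 4.61 points.
So u = 6.57 + 4.61 = 11.18%.

11.18%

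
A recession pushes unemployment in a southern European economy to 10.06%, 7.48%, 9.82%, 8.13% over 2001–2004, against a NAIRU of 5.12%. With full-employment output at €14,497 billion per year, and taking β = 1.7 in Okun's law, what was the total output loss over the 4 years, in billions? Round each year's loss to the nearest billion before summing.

€3,699 billion

Year 2001: gap = -1.7 × (10.06 - 5.12) = -8.398%, loss ≈ 14497 × 8.398/100 ≈ 1217.
Year 2002: gap = -1.7 × (7.48 - 5.12) = -4.012%, loss ≈ 14497 × 4.012/100 ≈ 582.
Year 2003: gap = -1.7 × (9.82 - 5.12) = -7.99%, loss ≈ 14497 × 7.99/100 ≈ 1158.
Year 2004: gap = -1.7 × (8.13 - 5.12) = -5.117%, loss ≈ 14497 × 5.117/100 ≈ 742.
Total lost output = 1217 + 582 + 1158 + 742 = 3699 billion.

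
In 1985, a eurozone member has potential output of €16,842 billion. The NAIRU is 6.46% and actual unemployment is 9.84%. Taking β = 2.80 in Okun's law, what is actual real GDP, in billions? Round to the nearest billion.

€15,248 billion

Unemployment gap = 9.84 - 6.46 = 3.38 points, so the output gap is -2.8 × 3.38 = -9.464%.
Actual GDP = 16842 × (1 - 9.464/100) = 16842 × 0.90536 ≈ 15248 billion.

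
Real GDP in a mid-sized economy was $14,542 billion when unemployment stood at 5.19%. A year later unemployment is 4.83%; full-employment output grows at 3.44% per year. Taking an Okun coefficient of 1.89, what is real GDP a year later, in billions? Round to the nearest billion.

$15,141 billion

Δu = 4.83 - 5.19 = -0.36 points.
Okun's law (growth form): g_Y = g_Y* - β × Δu = 3.44 - 1.89 × (-0.36) = 3.44 + 0.6804 = 4.1204%.
Real GDP in the next year = 14542 × (1 + 4.1204/100) = 14542 × 1.041204 ≈ 15141 billion.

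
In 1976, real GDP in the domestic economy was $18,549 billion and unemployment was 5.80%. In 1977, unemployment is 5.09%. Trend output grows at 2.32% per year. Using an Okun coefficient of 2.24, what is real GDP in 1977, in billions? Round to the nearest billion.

$19,274 billion

Δu = 5.09 - 5.8 = -0.71 points.
Okun's law (growth form): g_Y = g_Y* - β × Δu = 2.32 - 2.24 × (-0.71) = 2.32 + 1.5904 = 3.9104%.
Real GDP in the next year = 18549 × (1 + 3.9104/100) = 18549 × 1.039104 ≈ 19274 billion.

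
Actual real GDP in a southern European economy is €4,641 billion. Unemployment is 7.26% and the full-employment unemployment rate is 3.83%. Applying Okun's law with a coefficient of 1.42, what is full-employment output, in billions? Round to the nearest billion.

Unemployment gap = 7.26 - 3.83 = 3.43 points, so output gap = -1.42 × 3.43 = -4.8706%.
Since Y = Y* × (1 + gap/100), Y* = 4641/0.951294 ≈ 4879 billion.

€4,879 billion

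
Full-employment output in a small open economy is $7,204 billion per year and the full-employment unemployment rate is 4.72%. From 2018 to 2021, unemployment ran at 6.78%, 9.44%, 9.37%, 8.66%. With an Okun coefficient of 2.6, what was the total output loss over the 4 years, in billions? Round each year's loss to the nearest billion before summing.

Year 2018: gap = -2.6 × (6.78 - 4.72) = -5.356%, loss ≈ 7204 × 5.356/100 ≈ 386.
Year 2019: gap = -2.6 × (9.44 - 4.72) = -12.272%, loss ≈ 7204 × 12.272/100 ≈ 884.
Year 2020: gap = -2.6 × (9.37 - 4.72) = -12.09%, loss ≈ 7204 × 12.09/100 ≈ 871.
Year 2021: gap = -2.6 × (8.66 - 4.72) = -10.244%, loss ≈ 7204 × 10.244/100 ≈ 738.
Total lost output = 386 + 884 + 871 + 738 = 2879 billion.

$2,879 billion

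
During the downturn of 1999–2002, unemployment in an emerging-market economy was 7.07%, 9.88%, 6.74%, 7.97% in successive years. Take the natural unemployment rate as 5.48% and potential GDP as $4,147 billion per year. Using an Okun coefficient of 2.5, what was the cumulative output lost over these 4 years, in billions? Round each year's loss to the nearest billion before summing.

$1,010 billion

Year 1999: gap = -2.5 × (7.07 - 5.48) = -3.975%, loss ≈ 4147 × 3.975/100 ≈ 165.
Year 2000: gap = -2.5 × (9.88 - 5.48) = -11%, loss ≈ 4147 × 11/100 ≈ 456.
Year 2001: gap = -2.5 × (6.74 - 5.48) = -3.15%, loss ≈ 4147 × 3.15/100 ≈ 131.
Year 2002: gap = -2.5 × (7.97 - 5.48) = -6.225%, loss ≈ 4147 × 6.225/100 ≈ 258.
Total lost output = 165 + 456 + 131 + 258 = 1010 billion.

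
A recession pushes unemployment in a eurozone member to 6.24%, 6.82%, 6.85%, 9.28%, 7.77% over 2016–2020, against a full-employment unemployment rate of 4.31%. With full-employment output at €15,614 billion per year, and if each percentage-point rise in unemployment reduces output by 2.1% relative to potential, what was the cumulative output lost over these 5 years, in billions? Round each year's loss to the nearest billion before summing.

Year 2016: gap = -2.1 × (6.24 - 4.31) = -4.053%, loss ≈ 15614 × 4.053/100 ≈ 633.
Year 2017: gap = -2.1 × (6.82 - 4.31) = -5.271%, loss ≈ 15614 × 5.271/100 ≈ 823.
Year 2018: gap = -2.1 × (6.85 - 4.31) = -5.334%, loss ≈ 15614 × 5.334/100 ≈ 833.
Year 2019: gap = -2.1 × (9.28 - 4.31) = -10.437%, loss ≈ 15614 × 10.437/100 ≈ 1630.
Year 2020: gap = -2.1 × (7.77 - 4.31) = -7.266%, loss ≈ 15614 × 7.266/100 ≈ 1135.
Total lost output = 633 + 823 + 833 + 1630 + 1135 = 5054 billion.

€5,054 billion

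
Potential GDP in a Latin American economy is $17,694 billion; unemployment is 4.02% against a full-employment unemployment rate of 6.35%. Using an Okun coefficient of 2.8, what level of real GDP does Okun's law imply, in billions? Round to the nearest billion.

Unemployment gap = 4.02 - 6.35 = -2.33 points, so the output gap is -2.8 × (-2.33) = 6.524%.
Actual GDP = 17694 × (1 + 6.524/100) = 17694 × 1.06524 ≈ 18848 billion.

$18,848 billion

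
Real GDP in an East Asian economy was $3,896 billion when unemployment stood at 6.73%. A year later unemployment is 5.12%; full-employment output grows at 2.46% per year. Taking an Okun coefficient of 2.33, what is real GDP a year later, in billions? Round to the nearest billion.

$4,138 billion

Δu = 5.12 - 6.73 = -1.61 points.
Okun's law (growth form): g_Y = g_Y* - β × Δu = 2.46 - 2.33 × (-1.61) = 2.46 + 3.7513 = 6.2113%.
Real GDP in the next year = 3896 × (1 + 6.2113/100) = 3896 × 1.062113 ≈ 4138 billion.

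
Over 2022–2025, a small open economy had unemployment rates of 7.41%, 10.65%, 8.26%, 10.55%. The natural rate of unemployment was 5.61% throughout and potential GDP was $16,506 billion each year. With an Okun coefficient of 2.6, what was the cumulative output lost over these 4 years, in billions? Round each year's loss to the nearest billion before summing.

Year 2022: gap = -2.6 × (7.41 - 5.61) = -4.68%, loss ≈ 16506 × 4.68/100 ≈ 772.
Year 2023: gap = -2.6 × (10.65 - 5.61) = -13.104%, loss ≈ 16506 × 13.104/100 ≈ 2163.
Year 2024: gap = -2.6 × (8.26 - 5.61) = -6.89%, loss ≈ 16506 × 6.89/100 ≈ 1137.
Year 2025: gap = -2.6 × (10.55 - 5.61) = -12.844%, loss ≈ 16506 × 12.844/100 ≈ 2120.
Total lost output = 772 + 2163 + 1137 + 2120 = 6192 billion.

$6,192 billion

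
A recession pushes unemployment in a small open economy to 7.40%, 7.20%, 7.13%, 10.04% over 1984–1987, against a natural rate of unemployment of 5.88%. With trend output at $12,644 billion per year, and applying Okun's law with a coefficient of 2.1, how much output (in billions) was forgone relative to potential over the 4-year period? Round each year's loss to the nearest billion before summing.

Year 1984: gap = -2.1 × (7.4 - 5.88) = -3.192%, loss ≈ 12644 × 3.192/100 ≈ 404.
Year 1985: gap = -2.1 × (7.2 - 5.88) = -2.772%, loss ≈ 12644 × 2.772/100 ≈ 350.
Year 1986: gap = -2.1 × (7.13 - 5.88) = -2.625%, loss ≈ 12644 × 2.625/100 ≈ 332.
Year 1987: gap = -2.1 × (10.04 - 5.88) = -8.736%, loss ≈ 12644 × 8.736/100 ≈ 1105.
Total lost output = 404 + 350 + 332 + 1105 = 2191 billion.

$2,191 billion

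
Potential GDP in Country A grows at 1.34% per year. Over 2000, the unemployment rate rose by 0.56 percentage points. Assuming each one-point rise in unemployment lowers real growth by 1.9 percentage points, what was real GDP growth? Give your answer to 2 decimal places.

0.28%

Growth-rate Okun's law: g_Y = g_Y* - β × Δu.
g_Y = 1.34 - 1.9 × (0.56) = 1.34 - 1.064 = 0.276%, i.e. 0.28% to 2 d.p.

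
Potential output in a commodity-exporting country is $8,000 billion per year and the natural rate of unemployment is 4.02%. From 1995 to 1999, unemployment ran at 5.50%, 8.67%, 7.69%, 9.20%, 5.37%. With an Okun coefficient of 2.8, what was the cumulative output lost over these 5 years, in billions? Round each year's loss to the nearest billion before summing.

Year 1995: gap = -2.8 × (5.5 - 4.02) = -4.144%, loss ≈ 8000 × 4.144/100 ≈ 332.
Year 1996: gap = -2.8 × (8.67 - 4.02) = -13.02%, loss ≈ 8000 × 13.02/100 ≈ 1042.
Year 1997: gap = -2.8 × (7.69 - 4.02) = -10.276%, loss ≈ 8000 × 10.276/100 ≈ 822.
Year 1998: gap = -2.8 × (9.2 - 4.02) = -14.504%, loss ≈ 8000 × 14.504/100 ≈ 1160.
Year 1999: gap = -2.8 × (5.37 - 4.02) = -3.78%, loss ≈ 8000 × 3.78/100 ≈ 302.
Total lost output = 332 + 1042 + 822 + 1160 + 302 = 3658 billion.

$3,658 billion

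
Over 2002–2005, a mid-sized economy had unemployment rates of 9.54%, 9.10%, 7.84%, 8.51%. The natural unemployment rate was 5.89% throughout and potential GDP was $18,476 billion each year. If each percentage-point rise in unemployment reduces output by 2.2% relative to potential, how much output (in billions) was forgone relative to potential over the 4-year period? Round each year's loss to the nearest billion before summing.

$4,647 billion

Year 2002: gap = -2.2 × (9.54 - 5.89) = -8.03%, loss ≈ 18476 × 8.03/100 ≈ 1484.
Year 2003: gap = -2.2 × (9.1 - 5.89) = -7.062%, loss ≈ 18476 × 7.062/100 ≈ 1305.
Year 2004: gap = -2.2 × (7.84 - 5.89) = -4.29%, loss ≈ 18476 × 4.29/100 ≈ 793.
Year 2005: gap = -2.2 × (8.51 - 5.89) = -5.764%, loss ≈ 18476 × 5.764/100 ≈ 1065.
Total lost output = 1484 + 1305 + 793 + 1065 = 4647 billion.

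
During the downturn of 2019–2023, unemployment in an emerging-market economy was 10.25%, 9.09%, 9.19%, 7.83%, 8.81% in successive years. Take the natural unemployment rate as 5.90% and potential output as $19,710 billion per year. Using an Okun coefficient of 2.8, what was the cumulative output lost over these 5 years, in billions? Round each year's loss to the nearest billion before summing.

Year 2019: gap = -2.8 × (10.25 - 5.9) = -12.18%, loss ≈ 19710 × 12.18/100 ≈ 2401.
Year 2020: gap = -2.8 × (9.09 - 5.9) = -8.932%, loss ≈ 19710 × 8.932/100 ≈ 1760.
Year 2021: gap = -2.8 × (9.19 - 5.9) = -9.212%, loss ≈ 19710 × 9.212/100 ≈ 1816.
Year 2022: gap = -2.8 × (7.83 - 5.9) = -5.404%, loss ≈ 19710 × 5.404/100 ≈ 1065.
Year 2023: gap = -2.8 × (8.81 - 5.9) = -8.148%, loss ≈ 19710 × 8.148/100 ≈ 1606.
Total lost output = 2401 + 1760 + 1816 + 1065 + 1606 = 8648 billion.

$8,648 billion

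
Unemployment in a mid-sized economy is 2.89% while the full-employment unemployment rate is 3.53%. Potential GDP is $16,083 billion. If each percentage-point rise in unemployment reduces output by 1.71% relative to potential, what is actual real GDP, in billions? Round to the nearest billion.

$16,259 billion

Unemployment gap = 2.89 - 3.53 = -0.64 points, so the output gap is -1.71 × (-0.64) = 1.0944%.
Actual GDP = 16083 × (1 + 1.0944/100) = 16083 × 1.010944 ≈ 16259 billion.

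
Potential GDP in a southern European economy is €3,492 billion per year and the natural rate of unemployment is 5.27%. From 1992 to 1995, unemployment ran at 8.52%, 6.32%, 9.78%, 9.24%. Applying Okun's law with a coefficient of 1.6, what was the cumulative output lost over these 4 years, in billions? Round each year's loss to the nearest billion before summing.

€715 billion

Year 1992: gap = -1.6 × (8.52 - 5.27) = -5.2%, loss ≈ 3492 × 5.2/100 ≈ 182.
Year 1993: gap = -1.6 × (6.32 - 5.27) = -1.68%, loss ≈ 3492 × 1.68/100 ≈ 59.
Year 1994: gap = -1.6 × (9.78 - 5.27) = -7.216%, loss ≈ 3492 × 7.216/100 ≈ 252.
Year 1995: gap = -1.6 × (9.24 - 5.27) = -6.352%, loss ≈ 3492 × 6.352/100 ≈ 222.
Total lost output = 182 + 59 + 252 + 222 = 715 billion.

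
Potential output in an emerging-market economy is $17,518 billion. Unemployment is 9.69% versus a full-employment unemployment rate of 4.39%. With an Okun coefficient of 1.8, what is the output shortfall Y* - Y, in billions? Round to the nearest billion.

$1,671 billion

Output gap = -1.8 × (9.69 - 4.39) = -1.8 × 5.3 = -9.54%.
Actual GDP ≈ 17518 × 0.9046 ≈ 15847 billion, so the shortfall is 17518 - 15847 = 1671 billion.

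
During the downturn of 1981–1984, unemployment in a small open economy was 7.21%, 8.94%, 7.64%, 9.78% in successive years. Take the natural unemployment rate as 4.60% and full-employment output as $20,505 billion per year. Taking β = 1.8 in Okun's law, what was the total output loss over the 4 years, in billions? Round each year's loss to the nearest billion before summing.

Year 1981: gap = -1.8 × (7.21 - 4.6) = -4.698%, loss ≈ 20505 × 4.698/100 ≈ 963.
Year 1982: gap = -1.8 × (8.94 - 4.6) = -7.812%, loss ≈ 20505 × 7.812/100 ≈ 1602.
Year 1983: gap = -1.8 × (7.64 - 4.6) = -5.472%, loss ≈ 20505 × 5.472/100 ≈ 1122.
Year 1984: gap = -1.8 × (9.78 - 4.6) = -9.324%, loss ≈ 20505 × 9.324/100 ≈ 1912.
Total lost output = 963 + 1602 + 1122 + 1912 = 5599 billion.

$5,599 billion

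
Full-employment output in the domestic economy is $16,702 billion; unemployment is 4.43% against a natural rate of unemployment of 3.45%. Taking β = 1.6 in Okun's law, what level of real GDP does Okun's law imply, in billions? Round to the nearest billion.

$16,440 billion

Unemployment gap = 4.43 - 3.45 = 0.98 points, so the output gap is -1.6 × 0.98 = -1.568%.
Actual GDP = 16702 × (1 - 1.568/100) = 16702 × 0.98432 ≈ 16440 billion.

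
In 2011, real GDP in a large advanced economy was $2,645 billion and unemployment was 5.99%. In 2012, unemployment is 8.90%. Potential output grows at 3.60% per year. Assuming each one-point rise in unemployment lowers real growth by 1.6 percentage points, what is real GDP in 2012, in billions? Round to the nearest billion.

Δu = 8.9 - 5.99 = 2.91 points.
Okun's law (growth form): g_Y = g_Y* - β × Δu = 3.60 - 1.6 × (2.91) = 3.6 - 4.656 = -1.056%.
Real GDP in the next year = 2645 × (1 - 1.056/100) = 2645 × 0.98944 ≈ 2617 billion.

$2,617 billion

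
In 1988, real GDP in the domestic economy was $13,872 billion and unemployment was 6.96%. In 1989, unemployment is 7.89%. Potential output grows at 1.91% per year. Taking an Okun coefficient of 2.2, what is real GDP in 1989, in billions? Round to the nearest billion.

$13,853 billion

Δu = 7.89 - 6.96 = 0.93 points.
Okun's law (growth form): g_Y = g_Y* - β × Δu = 1.91 - 2.2 × (0.93) = 1.91 - 2.046 = -0.136%.
Real GDP in the next year = 13872 × (1 - 0.136/100) = 13872 × 0.99864 ≈ 13853 billion.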